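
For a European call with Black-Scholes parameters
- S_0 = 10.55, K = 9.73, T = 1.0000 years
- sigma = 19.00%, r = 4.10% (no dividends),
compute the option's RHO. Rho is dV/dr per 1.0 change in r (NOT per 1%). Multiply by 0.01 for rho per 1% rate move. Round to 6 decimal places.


Answer: Rho = 6.609192

Derivation:
d1 = 0.7366419143; d2 = 0.5466419143
phi(d1) = 0.3041424237; exp(-qT) = 1.0000000000; exp(-rT) = 0.9598291299
N(d2) = 0.7076876164
Rho = K*T*exp(-rT)*N(d2) = 9.7300 * 1.0000 * 0.9598291299 * 0.7076876164 = 6.609192


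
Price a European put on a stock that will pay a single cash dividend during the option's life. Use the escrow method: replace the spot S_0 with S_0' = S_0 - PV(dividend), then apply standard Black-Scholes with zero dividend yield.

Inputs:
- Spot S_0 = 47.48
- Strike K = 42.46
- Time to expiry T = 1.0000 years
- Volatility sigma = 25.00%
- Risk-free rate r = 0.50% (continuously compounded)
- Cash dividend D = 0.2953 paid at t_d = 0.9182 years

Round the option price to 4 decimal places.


PV(D) = D * exp(-r * t_d) = 0.2953 * 0.99541952 = 0.29394739
S_0' = S_0 - PV(D) = 47.4800 - 0.29394739 = 47.18605261
d1 = (ln(S_0'/K) + (r + sigma^2/2)*T) / (sigma*sqrt(T)) = 0.56714359
d2 = d1 - sigma*sqrt(T) = 0.31714359
exp(-rT) = 0.99501248
N(-d1) = 0.28530832; N(-d2) = 0.37556733
P = K * exp(-rT) * N(-d2) - S_0' * N(-d1) = 42.4600 * 0.99501248 * 0.37556733 - 47.18605261 * 0.28530832 = 2.4045

Answer: Price = 2.4045


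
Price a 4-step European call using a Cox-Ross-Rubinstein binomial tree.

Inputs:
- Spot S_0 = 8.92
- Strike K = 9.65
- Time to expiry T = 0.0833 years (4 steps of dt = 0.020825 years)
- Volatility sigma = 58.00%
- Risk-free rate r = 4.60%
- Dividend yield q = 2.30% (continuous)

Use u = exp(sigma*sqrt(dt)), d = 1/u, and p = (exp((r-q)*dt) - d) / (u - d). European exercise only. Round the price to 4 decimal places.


Answer: Price = V(0,0) = 0.3583

Derivation:
dt = T/N = 0.020825
u = exp(sigma*sqrt(dt)) = 1.087302; d = 1/u = 0.919708
p = (exp((r-q)*dt) - d) / (u - d) = 0.481946
Discount per step: exp(-r*dt) = 0.999043
Stock lattice S(k, i) with i counting down-moves:
  k=0: S(0,0) = 8.9200
  k=1: S(1,0) = 9.6987; S(1,1) = 8.2038
  k=2: S(2,0) = 10.5454; S(2,1) = 8.9200; S(2,2) = 7.5451
  k=3: S(3,0) = 11.4661; S(3,1) = 9.6987; S(3,2) = 8.2038; S(3,3) = 6.9393
  k=4: S(4,0) = 12.4671; S(4,1) = 10.5454; S(4,2) = 8.9200; S(4,3) = 7.5451; S(4,4) = 6.3821
Terminal payoffs V(N, i) = max(S_T - K, 0):
  V(4,0) = 2.817087; V(4,1) = 0.895445; V(4,2) = 0.000000; V(4,3) = 0.000000; V(4,4) = 0.000000
Backward induction: V(k, i) = exp(-r*dt) * [p * V(k+1, i) + (1-p) * V(k+1, i+1)].
  V(3,0) = exp(-r*dt) * [p*2.817087 + (1-p)*0.895445] = 1.819829
  V(3,1) = exp(-r*dt) * [p*0.895445 + (1-p)*0.000000] = 0.431143
  V(3,2) = exp(-r*dt) * [p*0.000000 + (1-p)*0.000000] = 0.000000
  V(3,3) = exp(-r*dt) * [p*0.000000 + (1-p)*0.000000] = 0.000000
  V(2,0) = exp(-r*dt) * [p*1.819829 + (1-p)*0.431143] = 1.099361
  V(2,1) = exp(-r*dt) * [p*0.431143 + (1-p)*0.000000] = 0.207589
  V(2,2) = exp(-r*dt) * [p*0.000000 + (1-p)*0.000000] = 0.000000
  V(1,0) = exp(-r*dt) * [p*1.099361 + (1-p)*0.207589] = 0.636765
  V(1,1) = exp(-r*dt) * [p*0.207589 + (1-p)*0.000000] = 0.099951
  V(0,0) = exp(-r*dt) * [p*0.636765 + (1-p)*0.099951] = 0.358323


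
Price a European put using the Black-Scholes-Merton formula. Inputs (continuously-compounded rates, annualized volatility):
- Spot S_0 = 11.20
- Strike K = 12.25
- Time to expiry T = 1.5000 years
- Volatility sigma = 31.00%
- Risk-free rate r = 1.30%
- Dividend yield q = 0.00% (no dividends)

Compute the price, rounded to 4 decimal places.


Answer: Price = 2.1836

Derivation:
d1 = (ln(S/K) + (r - q + 0.5*sigma^2) * T) / (sigma * sqrt(T)) = 0.00516985
d2 = d1 - sigma * sqrt(T) = -0.37450106
exp(-rT) = 0.98068890; exp(-qT) = 1.00000000
P = K * exp(-rT) * N(-d2) - S_0 * exp(-qT) * N(-d1)
N(-d1) = 0.49793754; N(-d2) = 0.64598422
P = 12.2500 * 0.98068890 * 0.64598422 - 11.2000 * 1.00000000 * 0.49793754 = 2.1836


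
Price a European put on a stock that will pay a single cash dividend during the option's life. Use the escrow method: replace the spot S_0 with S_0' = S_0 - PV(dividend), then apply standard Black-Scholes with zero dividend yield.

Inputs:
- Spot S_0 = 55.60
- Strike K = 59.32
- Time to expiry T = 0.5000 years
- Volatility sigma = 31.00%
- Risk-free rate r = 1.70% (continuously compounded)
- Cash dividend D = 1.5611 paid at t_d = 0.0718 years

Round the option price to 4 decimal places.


Answer: Price = 7.6749

Derivation:
PV(D) = D * exp(-r * t_d) = 1.5611 * 0.99878014 = 1.55919568
S_0' = S_0 - PV(D) = 55.6000 - 1.55919568 = 54.04080432
d1 = (ln(S_0'/K) + (r + sigma^2/2)*T) / (sigma*sqrt(T)) = -0.27683057
d2 = d1 - sigma*sqrt(T) = -0.49603368
exp(-rT) = 0.99153602
N(-d1) = 0.60904490; N(-d2) = 0.69006467
P = K * exp(-rT) * N(-d2) - S_0' * N(-d1) = 59.3200 * 0.99153602 * 0.69006467 - 54.04080432 * 0.60904490 = 7.6749


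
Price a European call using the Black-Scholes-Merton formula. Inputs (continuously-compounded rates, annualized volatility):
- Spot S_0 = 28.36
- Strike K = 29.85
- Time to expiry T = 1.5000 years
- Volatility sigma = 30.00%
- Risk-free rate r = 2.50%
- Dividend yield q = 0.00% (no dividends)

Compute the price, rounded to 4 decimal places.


Answer: Price = 3.9695

Derivation:
d1 = (ln(S/K) + (r - q + 0.5*sigma^2) * T) / (sigma * sqrt(T)) = 0.14641107
d2 = d1 - sigma * sqrt(T) = -0.22101239
exp(-rT) = 0.96319442; exp(-qT) = 1.00000000
C = S_0 * exp(-qT) * N(d1) - K * exp(-rT) * N(d2)
N(d1) = 0.55820156; N(d2) = 0.41254139
C = 28.3600 * 1.00000000 * 0.55820156 - 29.8500 * 0.96319442 * 0.41254139 = 3.9695


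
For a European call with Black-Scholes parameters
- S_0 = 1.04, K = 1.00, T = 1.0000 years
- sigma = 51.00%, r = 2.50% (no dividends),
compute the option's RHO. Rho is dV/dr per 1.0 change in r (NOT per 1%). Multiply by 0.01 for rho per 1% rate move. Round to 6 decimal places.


d1 = 0.3809229670; d2 = -0.1290770330
phi(d1) = 0.3710235703; exp(-qT) = 1.0000000000; exp(-rT) = 0.9753099120
N(d2) = 0.4486483475
Rho = K*T*exp(-rT)*N(d2) = 1.0000 * 1.0000 * 0.9753099120 * 0.4486483475 = 0.437571

Answer: Rho = 0.437571


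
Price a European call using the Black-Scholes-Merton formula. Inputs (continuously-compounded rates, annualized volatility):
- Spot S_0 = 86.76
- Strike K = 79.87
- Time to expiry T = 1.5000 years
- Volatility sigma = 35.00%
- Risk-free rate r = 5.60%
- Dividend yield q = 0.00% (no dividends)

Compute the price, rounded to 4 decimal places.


Answer: Price = 21.2532

Derivation:
d1 = (ln(S/K) + (r - q + 0.5*sigma^2) * T) / (sigma * sqrt(T)) = 0.60332186
d2 = d1 - sigma * sqrt(T) = 0.17466115
exp(-rT) = 0.91943126; exp(-qT) = 1.00000000
C = S_0 * exp(-qT) * N(d1) - K * exp(-rT) * N(d2)
N(d1) = 0.72685270; N(d2) = 0.56932705
C = 86.7600 * 1.00000000 * 0.72685270 - 79.8700 * 0.91943126 * 0.56932705 = 21.2532


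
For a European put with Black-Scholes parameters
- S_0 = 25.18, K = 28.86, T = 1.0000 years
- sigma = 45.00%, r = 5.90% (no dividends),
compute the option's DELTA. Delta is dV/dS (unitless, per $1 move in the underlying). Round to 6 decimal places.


Answer: Delta = -0.478872

Derivation:
d1 = 0.0529855006; d2 = -0.3970144994
phi(d1) = 0.3983826654; exp(-qT) = 1.0000000000; exp(-rT) = 0.9427067692
N(-d1) = 0.4788717302
Delta = -exp(-qT) * N(-d1) = -1.0000000000 * 0.4788717302 = -0.478872


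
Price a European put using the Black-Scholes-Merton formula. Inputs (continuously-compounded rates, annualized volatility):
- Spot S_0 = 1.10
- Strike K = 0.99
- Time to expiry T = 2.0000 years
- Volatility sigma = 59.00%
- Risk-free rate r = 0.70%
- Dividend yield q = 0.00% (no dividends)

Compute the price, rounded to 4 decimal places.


Answer: Price = 0.2771

Derivation:
d1 = (ln(S/K) + (r - q + 0.5*sigma^2) * T) / (sigma * sqrt(T)) = 0.56024492
d2 = d1 - sigma * sqrt(T) = -0.27414109
exp(-rT) = 0.98609754; exp(-qT) = 1.00000000
P = K * exp(-rT) * N(-d2) - S_0 * exp(-qT) * N(-d1)
N(-d1) = 0.28765620; N(-d2) = 0.60801190
P = 0.9900 * 0.98609754 * 0.60801190 - 1.1000 * 1.00000000 * 0.28765620 = 0.2771


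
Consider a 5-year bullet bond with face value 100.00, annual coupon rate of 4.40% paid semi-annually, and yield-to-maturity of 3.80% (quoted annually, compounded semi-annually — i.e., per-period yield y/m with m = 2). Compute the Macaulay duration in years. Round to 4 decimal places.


Coupon per period c = face * coupon_rate / m = 2.200000
Periods per year m = 2; per-period yield y/m = 0.019000
Number of cashflows N = 10
Cashflows (t years, CF_t, discount factor 1/(1+y/m)^(m*t), PV):
  t = 0.5000: CF_t = 2.200000, DF = 0.981354, PV = 2.158979
  t = 1.0000: CF_t = 2.200000, DF = 0.963056, PV = 2.118724
  t = 1.5000: CF_t = 2.200000, DF = 0.945099, PV = 2.079218
  t = 2.0000: CF_t = 2.200000, DF = 0.927477, PV = 2.040450
  t = 2.5000: CF_t = 2.200000, DF = 0.910184, PV = 2.002404
  t = 3.0000: CF_t = 2.200000, DF = 0.893213, PV = 1.965068
  t = 3.5000: CF_t = 2.200000, DF = 0.876558, PV = 1.928428
  t = 4.0000: CF_t = 2.200000, DF = 0.860214, PV = 1.892471
  t = 4.5000: CF_t = 2.200000, DF = 0.844175, PV = 1.857184
  t = 5.0000: CF_t = 102.200000, DF = 0.828434, PV = 84.666003
Price P = sum_t PV_t = 102.708929
Macaulay numerator sum_t t * PV_t:
  t * PV_t at t = 0.5000: 1.079490
  t * PV_t at t = 1.0000: 2.118724
  t * PV_t at t = 1.5000: 3.118828
  t * PV_t at t = 2.0000: 4.080900
  t * PV_t at t = 2.5000: 5.006011
  t * PV_t at t = 3.0000: 5.895204
  t * PV_t at t = 3.5000: 6.749497
  t * PV_t at t = 4.0000: 7.569884
  t * PV_t at t = 4.5000: 8.357330
  t * PV_t at t = 5.0000: 423.330013
Macaulay duration D = (sum_t t * PV_t) / P = 467.305879 / 102.708929 = 4.549808

Answer: Macaulay duration = 4.5498 years


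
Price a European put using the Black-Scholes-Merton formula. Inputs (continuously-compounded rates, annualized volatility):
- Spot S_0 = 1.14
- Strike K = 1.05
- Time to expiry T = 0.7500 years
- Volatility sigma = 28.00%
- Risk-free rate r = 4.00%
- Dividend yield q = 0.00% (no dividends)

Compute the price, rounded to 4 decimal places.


d1 = (ln(S/K) + (r - q + 0.5*sigma^2) * T) / (sigma * sqrt(T)) = 0.58410567
d2 = d1 - sigma * sqrt(T) = 0.34161856
exp(-rT) = 0.97044553; exp(-qT) = 1.00000000
P = K * exp(-rT) * N(-d2) - S_0 * exp(-qT) * N(-d1)
N(-d1) = 0.27957461; N(-d2) = 0.36631898
P = 1.0500 * 0.97044553 * 0.36631898 - 1.1400 * 1.00000000 * 0.27957461 = 0.0546

Answer: Price = 0.0546


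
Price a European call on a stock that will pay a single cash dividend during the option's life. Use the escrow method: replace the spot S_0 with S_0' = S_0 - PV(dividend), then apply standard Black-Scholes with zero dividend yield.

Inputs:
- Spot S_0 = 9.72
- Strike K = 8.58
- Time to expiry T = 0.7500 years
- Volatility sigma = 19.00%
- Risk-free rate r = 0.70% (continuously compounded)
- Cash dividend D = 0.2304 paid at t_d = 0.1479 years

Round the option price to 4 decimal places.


Answer: Price = 1.1866

Derivation:
PV(D) = D * exp(-r * t_d) = 0.2304 * 0.99896524 = 0.23016159
S_0' = S_0 - PV(D) = 9.7200 - 0.23016159 = 9.48983841
d1 = (ln(S_0'/K) + (r + sigma^2/2)*T) / (sigma*sqrt(T)) = 0.72670271
d2 = d1 - sigma*sqrt(T) = 0.56215788
exp(-rT) = 0.99476376
N(d1) = 0.76629595; N(d2) = 0.71299577
C = S_0' * N(d1) - K * exp(-rT) * N(d2) = 9.48983841 * 0.76629595 - 8.5800 * 0.99476376 * 0.71299577 = 1.1866


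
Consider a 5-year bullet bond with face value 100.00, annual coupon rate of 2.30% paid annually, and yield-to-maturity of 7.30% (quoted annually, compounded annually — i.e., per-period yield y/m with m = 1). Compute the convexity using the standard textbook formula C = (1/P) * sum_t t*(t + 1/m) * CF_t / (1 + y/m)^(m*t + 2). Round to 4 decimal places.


Answer: Convexity = 24.3252

Derivation:
Coupon per period c = face * coupon_rate / m = 2.300000
Periods per year m = 1; per-period yield y/m = 0.073000
Number of cashflows N = 5
Cashflows (t years, CF_t, discount factor 1/(1+y/m)^(m*t), PV):
  t = 1.0000: CF_t = 2.300000, DF = 0.931966, PV = 2.143523
  t = 2.0000: CF_t = 2.300000, DF = 0.868561, PV = 1.997691
  t = 3.0000: CF_t = 2.300000, DF = 0.809470, PV = 1.861781
  t = 4.0000: CF_t = 2.300000, DF = 0.754399, PV = 1.735118
  t = 5.0000: CF_t = 102.300000, DF = 0.703075, PV = 71.924529
Price P = sum_t PV_t = 79.662642
Convexity numerator sum_t t*(t + 1/m) * CF_t / (1+y/m)^(m*t + 2):
  t = 1.0000: term = 3.723563
  t = 2.0000: term = 10.410706
  t = 3.0000: term = 19.404858
  t = 4.0000: term = 30.141128
  t = 5.0000: term = 1874.126211
Convexity = (1/P) * sum = 1937.806466 / 79.662642 = 24.325159


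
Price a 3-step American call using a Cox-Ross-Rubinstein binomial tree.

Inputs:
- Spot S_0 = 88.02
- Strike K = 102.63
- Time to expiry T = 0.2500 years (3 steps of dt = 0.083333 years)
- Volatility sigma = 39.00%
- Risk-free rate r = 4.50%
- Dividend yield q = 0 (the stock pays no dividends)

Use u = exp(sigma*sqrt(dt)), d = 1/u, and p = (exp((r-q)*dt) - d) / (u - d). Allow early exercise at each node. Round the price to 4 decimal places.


dt = T/N = 0.083333
u = exp(sigma*sqrt(dt)) = 1.119165; d = 1/u = 0.893523
p = (exp((r-q)*dt) - d) / (u - d) = 0.488534
Discount per step: exp(-r*dt) = 0.996257
Stock lattice S(k, i) with i counting down-moves:
  k=0: S(0,0) = 88.0200
  k=1: S(1,0) = 98.5089; S(1,1) = 78.6479
  k=2: S(2,0) = 110.2478; S(2,1) = 88.0200; S(2,2) = 70.2737
  k=3: S(3,0) = 123.3855; S(3,1) = 98.5089; S(3,2) = 78.6479; S(3,3) = 62.7912
Terminal payoffs V(N, i) = max(S_T - K, 0):
  V(3,0) = 20.755545; V(3,1) = 0.000000; V(3,2) = 0.000000; V(3,3) = 0.000000
Backward induction: V(k, i) = exp(-r*dt) * [p * V(k+1, i) + (1-p) * V(k+1, i+1)]; then take max(V_cont, immediate exercise) for American.
  V(2,0) = exp(-r*dt) * [p*20.755545 + (1-p)*0.000000] = 10.101842; exercise = 7.617812; V(2,0) = max -> 10.101842
  V(2,1) = exp(-r*dt) * [p*0.000000 + (1-p)*0.000000] = 0.000000; exercise = 0.000000; V(2,1) = max -> 0.000000
  V(2,2) = exp(-r*dt) * [p*0.000000 + (1-p)*0.000000] = 0.000000; exercise = 0.000000; V(2,2) = max -> 0.000000
  V(1,0) = exp(-r*dt) * [p*10.101842 + (1-p)*0.000000] = 4.916624; exercise = 0.000000; V(1,0) = max -> 4.916624
  V(1,1) = exp(-r*dt) * [p*0.000000 + (1-p)*0.000000] = 0.000000; exercise = 0.000000; V(1,1) = max -> 0.000000
  V(0,0) = exp(-r*dt) * [p*4.916624 + (1-p)*0.000000] = 2.392949; exercise = 0.000000; V(0,0) = max -> 2.392949

Answer: Price = V(0,0) = 2.3929


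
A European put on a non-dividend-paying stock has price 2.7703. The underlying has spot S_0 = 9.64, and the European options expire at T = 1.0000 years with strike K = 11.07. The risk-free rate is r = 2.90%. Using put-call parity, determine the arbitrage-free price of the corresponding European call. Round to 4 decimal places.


Answer: Call price = 1.6567

Derivation:
Put-call parity: C - P = S_0 * exp(-qT) - K * exp(-rT).
S_0 * exp(-qT) = 9.6400 * 1.00000000 = 9.64000000
K * exp(-rT) = 11.0700 * 0.97141646 = 10.75358026
C = P + S*exp(-qT) - K*exp(-rT)
C = 2.7703 + 9.64000000 - 10.75358026 = 1.6567


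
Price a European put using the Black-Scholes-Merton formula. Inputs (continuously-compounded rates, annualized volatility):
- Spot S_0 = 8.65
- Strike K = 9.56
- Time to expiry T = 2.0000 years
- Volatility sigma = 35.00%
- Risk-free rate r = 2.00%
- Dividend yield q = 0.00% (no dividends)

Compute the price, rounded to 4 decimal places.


d1 = (ln(S/K) + (r - q + 0.5*sigma^2) * T) / (sigma * sqrt(T)) = 0.12621168
d2 = d1 - sigma * sqrt(T) = -0.36876307
exp(-rT) = 0.96078944; exp(-qT) = 1.00000000
P = K * exp(-rT) * N(-d2) - S_0 * exp(-qT) * N(-d1)
N(-d1) = 0.44978218; N(-d2) = 0.64384783
P = 9.5600 * 0.96078944 * 0.64384783 - 8.6500 * 1.00000000 * 0.44978218 = 2.0232

Answer: Price = 2.0232


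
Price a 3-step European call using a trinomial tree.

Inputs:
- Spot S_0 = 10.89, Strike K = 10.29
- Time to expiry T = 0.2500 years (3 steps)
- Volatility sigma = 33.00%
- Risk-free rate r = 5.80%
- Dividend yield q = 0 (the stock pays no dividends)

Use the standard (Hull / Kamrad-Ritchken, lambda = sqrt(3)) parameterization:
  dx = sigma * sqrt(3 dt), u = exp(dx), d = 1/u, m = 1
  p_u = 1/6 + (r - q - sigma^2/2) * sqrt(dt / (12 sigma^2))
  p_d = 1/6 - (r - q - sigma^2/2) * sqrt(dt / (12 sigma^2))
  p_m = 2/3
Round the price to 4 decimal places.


dt = T/N = 0.083333; dx = sigma*sqrt(3*dt) = 0.165000
u = exp(dx) = 1.179393; d = 1/u = 0.847894
p_u = 0.167563, p_m = 0.666667, p_d = 0.165770
Discount per step: exp(-r*dt) = 0.995178
Stock lattice S(k, j) with j the centered position index:
  k=0: S(0,+0) = 10.8900
  k=1: S(1,-1) = 9.2336; S(1,+0) = 10.8900; S(1,+1) = 12.8436
  k=2: S(2,-2) = 7.8291; S(2,-1) = 9.2336; S(2,+0) = 10.8900; S(2,+1) = 12.8436; S(2,+2) = 15.1476
  k=3: S(3,-3) = 6.6382; S(3,-2) = 7.8291; S(3,-1) = 9.2336; S(3,+0) = 10.8900; S(3,+1) = 12.8436; S(3,+2) = 15.1476; S(3,+3) = 17.8650
Terminal payoffs V(N, j) = max(S_T - K, 0):
  V(3,-3) = 0.000000; V(3,-2) = 0.000000; V(3,-1) = 0.000000; V(3,+0) = 0.600000; V(3,+1) = 2.553591; V(3,+2) = 4.857643; V(3,+3) = 7.575026
Backward induction: V(k, j) = exp(-r*dt) * [p_u * V(k+1, j+1) + p_m * V(k+1, j) + p_d * V(k+1, j-1)]
  V(2,-2) = exp(-r*dt) * [p_u*0.000000 + p_m*0.000000 + p_d*0.000000] = 0.000000
  V(2,-1) = exp(-r*dt) * [p_u*0.600000 + p_m*0.000000 + p_d*0.000000] = 0.100053
  V(2,+0) = exp(-r*dt) * [p_u*2.553591 + p_m*0.600000 + p_d*0.000000] = 0.823896
  V(2,+1) = exp(-r*dt) * [p_u*4.857643 + p_m*2.553591 + p_d*0.600000] = 2.603205
  V(2,+2) = exp(-r*dt) * [p_u*7.575026 + p_m*4.857643 + p_d*2.553591] = 4.907257
  V(1,-1) = exp(-r*dt) * [p_u*0.823896 + p_m*0.100053 + p_d*0.000000] = 0.203769
  V(1,+0) = exp(-r*dt) * [p_u*2.603205 + p_m*0.823896 + p_d*0.100053] = 0.997219
  V(1,+1) = exp(-r*dt) * [p_u*4.907257 + p_m*2.603205 + p_d*0.823896] = 2.681332
  V(0,+0) = exp(-r*dt) * [p_u*2.681332 + p_m*0.997219 + p_d*0.203769] = 1.142350

Answer: Price = V(0,0) = 1.1423


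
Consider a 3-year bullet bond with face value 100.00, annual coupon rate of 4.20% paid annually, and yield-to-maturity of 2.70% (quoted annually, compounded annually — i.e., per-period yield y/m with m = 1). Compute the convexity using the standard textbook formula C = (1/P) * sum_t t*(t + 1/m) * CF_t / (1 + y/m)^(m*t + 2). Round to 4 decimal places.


Coupon per period c = face * coupon_rate / m = 4.200000
Periods per year m = 1; per-period yield y/m = 0.027000
Number of cashflows N = 3
Cashflows (t years, CF_t, discount factor 1/(1+y/m)^(m*t), PV):
  t = 1.0000: CF_t = 4.200000, DF = 0.973710, PV = 4.089581
  t = 2.0000: CF_t = 4.200000, DF = 0.948111, PV = 3.982066
  t = 3.0000: CF_t = 104.200000, DF = 0.923185, PV = 96.195861
Price P = sum_t PV_t = 104.267508
Convexity numerator sum_t t*(t + 1/m) * CF_t / (1+y/m)^(m*t + 2):
  t = 1.0000: term = 7.754753
  t = 2.0000: term = 22.652637
  t = 3.0000: term = 1094.452070
Convexity = (1/P) * sum = 1124.859460 / 104.267508 = 10.788207

Answer: Convexity = 10.7882


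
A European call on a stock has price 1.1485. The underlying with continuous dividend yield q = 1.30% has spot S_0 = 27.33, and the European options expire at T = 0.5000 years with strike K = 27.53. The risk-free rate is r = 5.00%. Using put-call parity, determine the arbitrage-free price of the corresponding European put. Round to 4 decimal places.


Answer: Put price = 0.8459

Derivation:
Put-call parity: C - P = S_0 * exp(-qT) - K * exp(-rT).
S_0 * exp(-qT) = 27.3300 * 0.99352108 = 27.15293110
K * exp(-rT) = 27.5300 * 0.97530991 = 26.85028188
P = C - S*exp(-qT) + K*exp(-rT)
P = 1.1485 - 27.15293110 + 26.85028188 = 0.8459


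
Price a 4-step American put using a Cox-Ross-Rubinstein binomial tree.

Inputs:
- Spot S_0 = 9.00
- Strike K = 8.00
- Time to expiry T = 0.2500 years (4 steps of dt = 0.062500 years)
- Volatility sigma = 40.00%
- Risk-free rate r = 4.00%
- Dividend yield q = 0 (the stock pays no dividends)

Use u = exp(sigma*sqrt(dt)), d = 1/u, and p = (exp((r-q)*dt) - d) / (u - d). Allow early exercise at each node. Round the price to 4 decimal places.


dt = T/N = 0.062500
u = exp(sigma*sqrt(dt)) = 1.105171; d = 1/u = 0.904837
p = (exp((r-q)*dt) - d) / (u - d) = 0.487516
Discount per step: exp(-r*dt) = 0.997503
Stock lattice S(k, i) with i counting down-moves:
  k=0: S(0,0) = 9.0000
  k=1: S(1,0) = 9.9465; S(1,1) = 8.1435
  k=2: S(2,0) = 10.9926; S(2,1) = 9.0000; S(2,2) = 7.3686
  k=3: S(3,0) = 12.1487; S(3,1) = 9.9465; S(3,2) = 8.1435; S(3,3) = 6.6674
  k=4: S(4,0) = 13.4264; S(4,1) = 10.9926; S(4,2) = 9.0000; S(4,3) = 7.3686; S(4,4) = 6.0329
Terminal payoffs V(N, i) = max(K - S_T, 0):
  V(4,0) = 0.000000; V(4,1) = 0.000000; V(4,2) = 0.000000; V(4,3) = 0.631423; V(4,4) = 1.967120
Backward induction: V(k, i) = exp(-r*dt) * [p * V(k+1, i) + (1-p) * V(k+1, i+1)]; then take max(V_cont, immediate exercise) for American.
  V(3,0) = exp(-r*dt) * [p*0.000000 + (1-p)*0.000000] = 0.000000; exercise = 0.000000; V(3,0) = max -> 0.000000
  V(3,1) = exp(-r*dt) * [p*0.000000 + (1-p)*0.000000] = 0.000000; exercise = 0.000000; V(3,1) = max -> 0.000000
  V(3,2) = exp(-r*dt) * [p*0.000000 + (1-p)*0.631423] = 0.322787; exercise = 0.000000; V(3,2) = max -> 0.322787
  V(3,3) = exp(-r*dt) * [p*0.631423 + (1-p)*1.967120] = 1.312661; exercise = 1.332636; V(3,3) = max -> 1.332636
  V(2,0) = exp(-r*dt) * [p*0.000000 + (1-p)*0.000000] = 0.000000; exercise = 0.000000; V(2,0) = max -> 0.000000
  V(2,1) = exp(-r*dt) * [p*0.000000 + (1-p)*0.322787] = 0.165010; exercise = 0.000000; V(2,1) = max -> 0.165010
  V(2,2) = exp(-r*dt) * [p*0.322787 + (1-p)*1.332636] = 0.838220; exercise = 0.631423; V(2,2) = max -> 0.838220
  V(1,0) = exp(-r*dt) * [p*0.000000 + (1-p)*0.165010] = 0.084354; exercise = 0.000000; V(1,0) = max -> 0.084354
  V(1,1) = exp(-r*dt) * [p*0.165010 + (1-p)*0.838220] = 0.508746; exercise = 0.000000; V(1,1) = max -> 0.508746
  V(0,0) = exp(-r*dt) * [p*0.084354 + (1-p)*0.508746] = 0.301095; exercise = 0.000000; V(0,0) = max -> 0.301095

Answer: Price = V(0,0) = 0.3011


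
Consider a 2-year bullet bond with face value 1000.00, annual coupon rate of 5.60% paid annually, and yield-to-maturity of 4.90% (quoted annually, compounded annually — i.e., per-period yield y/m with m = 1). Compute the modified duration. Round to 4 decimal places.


Coupon per period c = face * coupon_rate / m = 56.000000
Periods per year m = 1; per-period yield y/m = 0.049000
Number of cashflows N = 2
Cashflows (t years, CF_t, discount factor 1/(1+y/m)^(m*t), PV):
  t = 1.0000: CF_t = 56.000000, DF = 0.953289, PV = 53.384175
  t = 2.0000: CF_t = 1056.000000, DF = 0.908760, PV = 959.650164
Price P = sum_t PV_t = 1013.034339
First compute Macaulay numerator sum_t t * PV_t:
  t * PV_t at t = 1.0000: 53.384175
  t * PV_t at t = 2.0000: 1919.300328
Macaulay duration D = 1972.684503 / 1013.034339 = 1.947303
Modified duration = D / (1 + y/m) = 1.947303 / (1 + 0.049000) = 1.856342

Answer: Modified duration = 1.8563


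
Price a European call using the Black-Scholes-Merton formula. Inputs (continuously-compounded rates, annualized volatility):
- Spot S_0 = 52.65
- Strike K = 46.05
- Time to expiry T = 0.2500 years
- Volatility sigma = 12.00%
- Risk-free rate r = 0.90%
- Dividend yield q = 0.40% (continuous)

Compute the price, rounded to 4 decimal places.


Answer: Price = 6.6632

Derivation:
d1 = (ln(S/K) + (r - q + 0.5*sigma^2) * T) / (sigma * sqrt(T)) = 2.28314126
d2 = d1 - sigma * sqrt(T) = 2.22314126
exp(-rT) = 0.99775253; exp(-qT) = 0.99900050
C = S_0 * exp(-qT) * N(d1) - K * exp(-rT) * N(d2)
N(d1) = 0.98878898; N(d2) = 0.98689686
C = 52.6500 * 0.99900050 * 0.98878898 - 46.0500 * 0.99775253 * 0.98689686 = 6.6632


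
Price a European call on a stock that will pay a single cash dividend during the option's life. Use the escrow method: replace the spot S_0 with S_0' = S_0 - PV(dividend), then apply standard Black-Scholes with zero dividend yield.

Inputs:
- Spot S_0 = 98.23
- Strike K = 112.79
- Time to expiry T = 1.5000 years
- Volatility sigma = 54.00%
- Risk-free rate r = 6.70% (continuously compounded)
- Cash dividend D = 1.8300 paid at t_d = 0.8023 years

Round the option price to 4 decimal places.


Answer: Price = 23.0497

Derivation:
PV(D) = D * exp(-r * t_d) = 1.8300 * 0.94766511 = 1.73422715
S_0' = S_0 - PV(D) = 98.2300 - 1.73422715 = 96.49577285
d1 = (ln(S_0'/K) + (r + sigma^2/2)*T) / (sigma*sqrt(T)) = 0.24672035
d2 = d1 - sigma*sqrt(T) = -0.41464188
exp(-rT) = 0.90438511
N(d1) = 0.59743767; N(d2) = 0.33920204
C = S_0' * N(d1) - K * exp(-rT) * N(d2) = 96.49577285 * 0.59743767 - 112.7900 * 0.90438511 * 0.33920204 = 23.0497


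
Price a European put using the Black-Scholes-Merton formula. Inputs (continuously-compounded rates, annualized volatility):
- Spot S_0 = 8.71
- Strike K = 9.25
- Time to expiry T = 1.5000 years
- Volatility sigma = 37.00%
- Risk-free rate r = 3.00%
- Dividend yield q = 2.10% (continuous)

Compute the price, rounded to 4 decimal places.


Answer: Price = 1.7586

Derivation:
d1 = (ln(S/K) + (r - q + 0.5*sigma^2) * T) / (sigma * sqrt(T)) = 0.12362914
d2 = d1 - sigma * sqrt(T) = -0.32952646
exp(-rT) = 0.95599748; exp(-qT) = 0.96899096
P = K * exp(-rT) * N(-d2) - S_0 * exp(-qT) * N(-d1)
N(-d1) = 0.45080446; N(-d2) = 0.62912110
P = 9.2500 * 0.95599748 * 0.62912110 - 8.7100 * 0.96899096 * 0.45080446 = 1.7586


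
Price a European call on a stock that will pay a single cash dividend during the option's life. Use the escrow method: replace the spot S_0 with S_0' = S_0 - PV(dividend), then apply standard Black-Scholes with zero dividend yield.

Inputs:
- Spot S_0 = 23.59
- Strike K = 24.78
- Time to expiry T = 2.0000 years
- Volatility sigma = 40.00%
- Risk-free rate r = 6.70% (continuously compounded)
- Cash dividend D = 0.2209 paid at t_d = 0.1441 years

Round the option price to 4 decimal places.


PV(D) = D * exp(-r * t_d) = 0.2209 * 0.99039176 = 0.21877754
S_0' = S_0 - PV(D) = 23.5900 - 0.21877754 = 23.37122246
d1 = (ln(S_0'/K) + (r + sigma^2/2)*T) / (sigma*sqrt(T)) = 0.41625357
d2 = d1 - sigma*sqrt(T) = -0.14943185
exp(-rT) = 0.87459006
N(d1) = 0.66138777; N(d2) = 0.44060644
C = S_0' * N(d1) - K * exp(-rT) * N(d2) = 23.37122246 * 0.66138777 - 24.7800 * 0.87459006 * 0.44060644 = 5.9085

Answer: Price = 5.9085


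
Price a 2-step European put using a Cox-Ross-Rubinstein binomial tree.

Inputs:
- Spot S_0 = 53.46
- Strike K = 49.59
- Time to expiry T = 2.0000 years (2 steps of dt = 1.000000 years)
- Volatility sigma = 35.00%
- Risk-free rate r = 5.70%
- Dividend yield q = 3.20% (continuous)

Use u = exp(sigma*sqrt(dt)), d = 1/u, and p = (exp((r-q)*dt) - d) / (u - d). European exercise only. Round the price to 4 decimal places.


Answer: Price = V(0,0) = 6.2461

Derivation:
dt = T/N = 1.000000
u = exp(sigma*sqrt(dt)) = 1.419068; d = 1/u = 0.704688
p = (exp((r-q)*dt) - d) / (u - d) = 0.448819
Discount per step: exp(-r*dt) = 0.944594
Stock lattice S(k, i) with i counting down-moves:
  k=0: S(0,0) = 53.4600
  k=1: S(1,0) = 75.8634; S(1,1) = 37.6726
  k=2: S(2,0) = 107.6552; S(2,1) = 53.4600; S(2,2) = 26.5475
Terminal payoffs V(N, i) = max(K - S_T, 0):
  V(2,0) = 0.000000; V(2,1) = 0.000000; V(2,2) = 23.042550
Backward induction: V(k, i) = exp(-r*dt) * [p * V(k+1, i) + (1-p) * V(k+1, i+1)].
  V(1,0) = exp(-r*dt) * [p*0.000000 + (1-p)*0.000000] = 0.000000
  V(1,1) = exp(-r*dt) * [p*0.000000 + (1-p)*23.042550] = 11.996927
  V(0,0) = exp(-r*dt) * [p*0.000000 + (1-p)*11.996927] = 6.246109


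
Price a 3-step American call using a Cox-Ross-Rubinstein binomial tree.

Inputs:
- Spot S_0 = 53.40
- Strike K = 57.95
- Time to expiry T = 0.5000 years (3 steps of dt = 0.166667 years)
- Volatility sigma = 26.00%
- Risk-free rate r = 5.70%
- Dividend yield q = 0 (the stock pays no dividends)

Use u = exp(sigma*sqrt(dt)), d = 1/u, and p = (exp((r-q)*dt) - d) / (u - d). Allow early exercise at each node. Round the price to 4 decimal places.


Answer: Price = V(0,0) = 2.6343

Derivation:
dt = T/N = 0.166667
u = exp(sigma*sqrt(dt)) = 1.111983; d = 1/u = 0.899295
p = (exp((r-q)*dt) - d) / (u - d) = 0.518368
Discount per step: exp(-r*dt) = 0.990545
Stock lattice S(k, i) with i counting down-moves:
  k=0: S(0,0) = 53.4000
  k=1: S(1,0) = 59.3799; S(1,1) = 48.0223
  k=2: S(2,0) = 66.0294; S(2,1) = 53.4000; S(2,2) = 43.1862
  k=3: S(3,0) = 73.4235; S(3,1) = 59.3799; S(3,2) = 48.0223; S(3,3) = 38.8371
Terminal payoffs V(N, i) = max(S_T - K, 0):
  V(3,0) = 15.473527; V(3,1) = 1.429871; V(3,2) = 0.000000; V(3,3) = 0.000000
Backward induction: V(k, i) = exp(-r*dt) * [p * V(k+1, i) + (1-p) * V(k+1, i+1)]; then take max(V_cont, immediate exercise) for American.
  V(2,0) = exp(-r*dt) * [p*15.473527 + (1-p)*1.429871] = 8.627302; exercise = 8.079384; V(2,0) = max -> 8.627302
  V(2,1) = exp(-r*dt) * [p*1.429871 + (1-p)*0.000000] = 0.734191; exercise = 0.000000; V(2,1) = max -> 0.734191
  V(2,2) = exp(-r*dt) * [p*0.000000 + (1-p)*0.000000] = 0.000000; exercise = 0.000000; V(2,2) = max -> 0.000000
  V(1,0) = exp(-r*dt) * [p*8.627302 + (1-p)*0.734191] = 4.780100; exercise = 1.429871; V(1,0) = max -> 4.780100
  V(1,1) = exp(-r*dt) * [p*0.734191 + (1-p)*0.000000] = 0.376983; exercise = 0.000000; V(1,1) = max -> 0.376983
  V(0,0) = exp(-r*dt) * [p*4.780100 + (1-p)*0.376983] = 2.634273; exercise = 0.000000; V(0,0) = max -> 2.634273


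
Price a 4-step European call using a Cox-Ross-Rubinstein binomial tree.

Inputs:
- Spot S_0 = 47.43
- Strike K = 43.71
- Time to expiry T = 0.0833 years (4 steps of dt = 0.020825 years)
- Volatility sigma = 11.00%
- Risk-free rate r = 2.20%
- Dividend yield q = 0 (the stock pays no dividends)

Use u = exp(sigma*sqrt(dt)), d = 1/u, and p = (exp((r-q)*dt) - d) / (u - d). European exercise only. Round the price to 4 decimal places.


dt = T/N = 0.020825
u = exp(sigma*sqrt(dt)) = 1.016001; d = 1/u = 0.984251
p = (exp((r-q)*dt) - d) / (u - d) = 0.510465
Discount per step: exp(-r*dt) = 0.999542
Stock lattice S(k, i) with i counting down-moves:
  k=0: S(0,0) = 47.4300
  k=1: S(1,0) = 48.1889; S(1,1) = 46.6830
  k=2: S(2,0) = 48.9600; S(2,1) = 47.4300; S(2,2) = 45.9478
  k=3: S(3,0) = 49.7434; S(3,1) = 48.1889; S(3,2) = 46.6830; S(3,3) = 45.2242
  k=4: S(4,0) = 50.5393; S(4,1) = 48.9600; S(4,2) = 47.4300; S(4,3) = 45.9478; S(4,4) = 44.5120
Terminal payoffs V(N, i) = max(S_T - K, 0):
  V(4,0) = 6.829275; V(4,1) = 5.249962; V(4,2) = 3.720000; V(4,3) = 2.237849; V(4,4) = 0.802013
Backward induction: V(k, i) = exp(-r*dt) * [p * V(k+1, i) + (1-p) * V(k+1, i+1)].
  V(3,0) = exp(-r*dt) * [p*6.829275 + (1-p)*5.249962] = 6.053372
  V(3,1) = exp(-r*dt) * [p*5.249962 + (1-p)*3.720000] = 4.498930
  V(3,2) = exp(-r*dt) * [p*3.720000 + (1-p)*2.237849] = 2.993064
  V(3,3) = exp(-r*dt) * [p*2.237849 + (1-p)*0.802013] = 1.534254
  V(2,0) = exp(-r*dt) * [p*6.053372 + (1-p)*4.498930] = 5.289995
  V(2,1) = exp(-r*dt) * [p*4.498930 + (1-p)*2.993064] = 3.760033
  V(2,2) = exp(-r*dt) * [p*2.993064 + (1-p)*1.534254] = 2.277882
  V(1,0) = exp(-r*dt) * [p*5.289995 + (1-p)*3.760033] = 4.538945
  V(1,1) = exp(-r*dt) * [p*3.760033 + (1-p)*2.277882] = 3.033078
  V(0,0) = exp(-r*dt) * [p*4.538945 + (1-p)*3.033078] = 3.800030

Answer: Price = V(0,0) = 3.8000


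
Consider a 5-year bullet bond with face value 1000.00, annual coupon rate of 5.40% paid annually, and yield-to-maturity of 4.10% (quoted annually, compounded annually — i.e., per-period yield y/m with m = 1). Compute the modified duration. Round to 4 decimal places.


Coupon per period c = face * coupon_rate / m = 54.000000
Periods per year m = 1; per-period yield y/m = 0.041000
Number of cashflows N = 5
Cashflows (t years, CF_t, discount factor 1/(1+y/m)^(m*t), PV):
  t = 1.0000: CF_t = 54.000000, DF = 0.960615, PV = 51.873199
  t = 2.0000: CF_t = 54.000000, DF = 0.922781, PV = 49.830162
  t = 3.0000: CF_t = 54.000000, DF = 0.886437, PV = 47.867591
  t = 4.0000: CF_t = 54.000000, DF = 0.851524, PV = 45.982316
  t = 5.0000: CF_t = 1054.000000, DF = 0.817987, PV = 862.158200
Price P = sum_t PV_t = 1057.711468
First compute Macaulay numerator sum_t t * PV_t:
  t * PV_t at t = 1.0000: 51.873199
  t * PV_t at t = 2.0000: 99.660324
  t * PV_t at t = 3.0000: 143.602773
  t * PV_t at t = 4.0000: 183.929264
  t * PV_t at t = 5.0000: 4310.791002
Macaulay duration D = 4789.856562 / 1057.711468 = 4.528510
Modified duration = D / (1 + y/m) = 4.528510 / (1 + 0.041000) = 4.350153

Answer: Modified duration = 4.3502


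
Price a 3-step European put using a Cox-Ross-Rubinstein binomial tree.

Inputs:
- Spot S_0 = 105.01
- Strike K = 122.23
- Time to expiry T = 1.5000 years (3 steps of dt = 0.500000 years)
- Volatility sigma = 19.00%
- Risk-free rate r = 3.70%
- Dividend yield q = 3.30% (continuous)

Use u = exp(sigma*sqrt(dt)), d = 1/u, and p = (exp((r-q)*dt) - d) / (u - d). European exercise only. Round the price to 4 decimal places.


dt = T/N = 0.500000
u = exp(sigma*sqrt(dt)) = 1.143793; d = 1/u = 0.874284
p = (exp((r-q)*dt) - d) / (u - d) = 0.473891
Discount per step: exp(-r*dt) = 0.981670
Stock lattice S(k, i) with i counting down-moves:
  k=0: S(0,0) = 105.0100
  k=1: S(1,0) = 120.1097; S(1,1) = 91.8085
  k=2: S(2,0) = 137.3807; S(2,1) = 105.0100; S(2,2) = 80.2667
  k=3: S(3,0) = 157.1352; S(3,1) = 120.1097; S(3,2) = 91.8085; S(3,3) = 70.1759
Terminal payoffs V(N, i) = max(K - S_T, 0):
  V(3,0) = 0.000000; V(3,1) = 2.120254; V(3,2) = 30.421462; V(3,3) = 52.054116
Backward induction: V(k, i) = exp(-r*dt) * [p * V(k+1, i) + (1-p) * V(k+1, i+1)].
  V(2,0) = exp(-r*dt) * [p*0.000000 + (1-p)*2.120254] = 1.095038
  V(2,1) = exp(-r*dt) * [p*2.120254 + (1-p)*30.421462] = 16.697982
  V(2,2) = exp(-r*dt) * [p*30.421462 + (1-p)*52.054116] = 41.036354
  V(1,0) = exp(-r*dt) * [p*1.095038 + (1-p)*16.697982] = 9.133345
  V(1,1) = exp(-r*dt) * [p*16.697982 + (1-p)*41.036354] = 28.961834
  V(0,0) = exp(-r*dt) * [p*9.133345 + (1-p)*28.961834] = 19.206658

Answer: Price = V(0,0) = 19.2067


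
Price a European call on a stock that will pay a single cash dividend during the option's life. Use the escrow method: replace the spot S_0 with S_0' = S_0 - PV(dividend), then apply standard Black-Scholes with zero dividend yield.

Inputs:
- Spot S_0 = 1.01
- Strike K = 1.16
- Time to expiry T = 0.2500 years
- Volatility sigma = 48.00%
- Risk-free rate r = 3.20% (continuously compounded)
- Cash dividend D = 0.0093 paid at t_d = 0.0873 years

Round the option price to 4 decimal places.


Answer: Price = 0.0446

Derivation:
PV(D) = D * exp(-r * t_d) = 0.0093 * 0.99721030 = 0.00927406
S_0' = S_0 - PV(D) = 1.0100 - 0.00927406 = 1.00072594
d1 = (ln(S_0'/K) + (r + sigma^2/2)*T) / (sigma*sqrt(T)) = -0.46205968
d2 = d1 - sigma*sqrt(T) = -0.70205968
exp(-rT) = 0.99203191
N(d1) = 0.32201926; N(d2) = 0.24132097
C = S_0' * N(d1) - K * exp(-rT) * N(d2) = 1.00072594 * 0.32201926 - 1.1600 * 0.99203191 * 0.24132097 = 0.0446


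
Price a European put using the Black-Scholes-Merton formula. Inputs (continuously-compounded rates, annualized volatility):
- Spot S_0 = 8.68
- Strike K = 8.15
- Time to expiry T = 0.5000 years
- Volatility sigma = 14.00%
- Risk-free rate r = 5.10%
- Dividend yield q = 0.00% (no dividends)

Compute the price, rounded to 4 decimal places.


Answer: Price = 0.0834

Derivation:
d1 = (ln(S/K) + (r - q + 0.5*sigma^2) * T) / (sigma * sqrt(T)) = 0.94351886
d2 = d1 - sigma * sqrt(T) = 0.84452391
exp(-rT) = 0.97482238; exp(-qT) = 1.00000000
P = K * exp(-rT) * N(-d2) - S_0 * exp(-qT) * N(-d1)
N(-d1) = 0.17270779; N(-d2) = 0.19918835
P = 8.1500 * 0.97482238 * 0.19918835 - 8.6800 * 1.00000000 * 0.17270779 = 0.0834


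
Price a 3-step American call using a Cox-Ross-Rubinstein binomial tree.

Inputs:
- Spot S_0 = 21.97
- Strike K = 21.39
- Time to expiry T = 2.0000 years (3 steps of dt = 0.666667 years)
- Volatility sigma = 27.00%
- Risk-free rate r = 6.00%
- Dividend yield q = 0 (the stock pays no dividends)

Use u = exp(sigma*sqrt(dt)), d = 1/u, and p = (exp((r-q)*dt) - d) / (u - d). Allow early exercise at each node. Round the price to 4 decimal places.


dt = T/N = 0.666667
u = exp(sigma*sqrt(dt)) = 1.246643; d = 1/u = 0.802154
p = (exp((r-q)*dt) - d) / (u - d) = 0.536924
Discount per step: exp(-r*dt) = 0.960789
Stock lattice S(k, i) with i counting down-moves:
  k=0: S(0,0) = 21.9700
  k=1: S(1,0) = 27.3887; S(1,1) = 17.6233
  k=2: S(2,0) = 34.1440; S(2,1) = 21.9700; S(2,2) = 14.1366
  k=3: S(3,0) = 42.5653; S(3,1) = 27.3887; S(3,2) = 17.6233; S(3,3) = 11.3398
Terminal payoffs V(N, i) = max(S_T - K, 0):
  V(3,0) = 21.175332; V(3,1) = 5.998740; V(3,2) = 0.000000; V(3,3) = 0.000000
Backward induction: V(k, i) = exp(-r*dt) * [p * V(k+1, i) + (1-p) * V(k+1, i+1)]; then take max(V_cont, immediate exercise) for American.
  V(2,0) = exp(-r*dt) * [p*21.175332 + (1-p)*5.998740] = 13.592685; exercise = 12.753971; V(2,0) = max -> 13.592685
  V(2,1) = exp(-r*dt) * [p*5.998740 + (1-p)*0.000000] = 3.094574; exercise = 0.580000; V(2,1) = max -> 3.094574
  V(2,2) = exp(-r*dt) * [p*0.000000 + (1-p)*0.000000] = 0.000000; exercise = 0.000000; V(2,2) = max -> 0.000000
  V(1,0) = exp(-r*dt) * [p*13.592685 + (1-p)*3.094574] = 8.388902; exercise = 5.998740; V(1,0) = max -> 8.388902
  V(1,1) = exp(-r*dt) * [p*3.094574 + (1-p)*0.000000] = 1.596400; exercise = 0.000000; V(1,1) = max -> 1.596400
  V(0,0) = exp(-r*dt) * [p*8.388902 + (1-p)*1.596400] = 5.037858; exercise = 0.580000; V(0,0) = max -> 5.037858

Answer: Price = V(0,0) = 5.0379


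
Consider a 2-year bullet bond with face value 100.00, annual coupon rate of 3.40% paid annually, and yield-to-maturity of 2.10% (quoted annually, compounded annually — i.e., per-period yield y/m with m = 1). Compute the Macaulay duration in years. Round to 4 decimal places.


Answer: Macaulay duration = 1.9675 years

Derivation:
Coupon per period c = face * coupon_rate / m = 3.400000
Periods per year m = 1; per-period yield y/m = 0.021000
Number of cashflows N = 2
Cashflows (t years, CF_t, discount factor 1/(1+y/m)^(m*t), PV):
  t = 1.0000: CF_t = 3.400000, DF = 0.979432, PV = 3.330069
  t = 2.0000: CF_t = 103.400000, DF = 0.959287, PV = 99.190266
Price P = sum_t PV_t = 102.520334
Macaulay numerator sum_t t * PV_t:
  t * PV_t at t = 1.0000: 3.330069
  t * PV_t at t = 2.0000: 198.380532
Macaulay duration D = (sum_t t * PV_t) / P = 201.710600 / 102.520334 = 1.967518


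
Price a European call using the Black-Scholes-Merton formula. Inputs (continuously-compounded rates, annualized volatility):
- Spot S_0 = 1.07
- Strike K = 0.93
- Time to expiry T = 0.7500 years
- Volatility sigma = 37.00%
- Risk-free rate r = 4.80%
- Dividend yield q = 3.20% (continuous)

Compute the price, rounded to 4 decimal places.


Answer: Price = 0.2109

Derivation:
d1 = (ln(S/K) + (r - q + 0.5*sigma^2) * T) / (sigma * sqrt(T)) = 0.63529390
d2 = d1 - sigma * sqrt(T) = 0.31486450
exp(-rT) = 0.96464029; exp(-qT) = 0.97628571
C = S_0 * exp(-qT) * N(d1) - K * exp(-rT) * N(d2)
N(d1) = 0.73738162; N(d2) = 0.62356773
C = 1.0700 * 0.97628571 * 0.73738162 - 0.9300 * 0.96464029 * 0.62356773 = 0.2109


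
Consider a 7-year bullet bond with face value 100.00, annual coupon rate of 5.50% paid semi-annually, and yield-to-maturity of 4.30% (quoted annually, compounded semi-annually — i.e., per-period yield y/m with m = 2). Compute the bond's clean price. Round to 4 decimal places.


Coupon per period c = face * coupon_rate / m = 2.750000
Periods per year m = 2; per-period yield y/m = 0.021500
Number of cashflows N = 14
Cashflows (t years, CF_t, discount factor 1/(1+y/m)^(m*t), PV):
  t = 0.5000: CF_t = 2.750000, DF = 0.978953, PV = 2.692119
  t = 1.0000: CF_t = 2.750000, DF = 0.958348, PV = 2.635457
  t = 1.5000: CF_t = 2.750000, DF = 0.938177, PV = 2.579987
  t = 2.0000: CF_t = 2.750000, DF = 0.918431, PV = 2.525685
  t = 2.5000: CF_t = 2.750000, DF = 0.899100, PV = 2.472526
  t = 3.0000: CF_t = 2.750000, DF = 0.880177, PV = 2.420485
  t = 3.5000: CF_t = 2.750000, DF = 0.861651, PV = 2.369540
  t = 4.0000: CF_t = 2.750000, DF = 0.843515, PV = 2.319667
  t = 4.5000: CF_t = 2.750000, DF = 0.825762, PV = 2.270844
  t = 5.0000: CF_t = 2.750000, DF = 0.808381, PV = 2.223049
  t = 5.5000: CF_t = 2.750000, DF = 0.791367, PV = 2.176259
  t = 6.0000: CF_t = 2.750000, DF = 0.774711, PV = 2.130454
  t = 6.5000: CF_t = 2.750000, DF = 0.758405, PV = 2.085614
  t = 7.0000: CF_t = 102.750000, DF = 0.742442, PV = 76.285964
Price P = sum_t PV_t = 107.187652

Answer: Price = 107.1877


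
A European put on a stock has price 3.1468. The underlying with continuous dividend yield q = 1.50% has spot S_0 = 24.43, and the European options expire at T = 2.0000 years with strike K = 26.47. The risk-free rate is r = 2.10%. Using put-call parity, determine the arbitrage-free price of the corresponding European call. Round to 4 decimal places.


Put-call parity: C - P = S_0 * exp(-qT) - K * exp(-rT).
S_0 * exp(-qT) = 24.4300 * 0.97044553 = 23.70798438
K * exp(-rT) = 26.4700 * 0.95886978 = 25.38128309
C = P + S*exp(-qT) - K*exp(-rT)
C = 3.1468 + 23.70798438 - 25.38128309 = 1.4735

Answer: Call price = 1.4735
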